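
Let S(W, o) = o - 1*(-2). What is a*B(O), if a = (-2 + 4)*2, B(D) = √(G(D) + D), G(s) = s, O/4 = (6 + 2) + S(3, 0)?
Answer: 16*√5 ≈ 35.777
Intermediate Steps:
S(W, o) = 2 + o (S(W, o) = o + 2 = 2 + o)
O = 40 (O = 4*((6 + 2) + (2 + 0)) = 4*(8 + 2) = 4*10 = 40)
B(D) = √2*√D (B(D) = √(D + D) = √(2*D) = √2*√D)
a = 4 (a = 2*2 = 4)
a*B(O) = 4*(√2*√40) = 4*(√2*(2*√10)) = 4*(4*√5) = 16*√5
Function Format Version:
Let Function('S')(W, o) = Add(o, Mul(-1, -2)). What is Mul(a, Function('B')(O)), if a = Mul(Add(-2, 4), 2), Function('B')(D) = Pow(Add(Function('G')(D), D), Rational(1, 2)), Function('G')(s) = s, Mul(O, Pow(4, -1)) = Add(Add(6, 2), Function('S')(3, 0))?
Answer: Mul(16, Pow(5, Rational(1, 2))) ≈ 35.777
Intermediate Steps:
Function('S')(W, o) = Add(2, o) (Function('S')(W, o) = Add(o, 2) = Add(2, o))
O = 40 (O = Mul(4, Add(Add(6, 2), Add(2, 0))) = Mul(4, Add(8, 2)) = Mul(4, 10) = 40)
Function('B')(D) = Mul(Pow(2, Rational(1, 2)), Pow(D, Rational(1, 2))) (Function('B')(D) = Pow(Add(D, D), Rational(1, 2)) = Pow(Mul(2, D), Rational(1, 2)) = Mul(Pow(2, Rational(1, 2)), Pow(D, Rational(1, 2))))
a = 4 (a = Mul(2, 2) = 4)
Mul(a, Function('B')(O)) = Mul(4, Mul(Pow(2, Rational(1, 2)), Pow(40, Rational(1, 2)))) = Mul(4, Mul(Pow(2, Rational(1, 2)), Mul(2, Pow(10, Rational(1, 2))))) = Mul(4, Mul(4, Pow(5, Rational(1, 2)))) = Mul(16, Pow(5, Rational(1, 2)))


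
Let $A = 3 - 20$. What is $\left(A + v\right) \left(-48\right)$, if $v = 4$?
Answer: $624$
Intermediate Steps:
$A = -17$ ($A = 3 - 20 = -17$)
$\left(A + v\right) \left(-48\right) = \left(-17 + 4\right) \left(-48\right) = \left(-13\right) \left(-48\right) = 624$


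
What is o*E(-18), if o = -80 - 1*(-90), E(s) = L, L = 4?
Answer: 40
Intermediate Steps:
E(s) = 4
o = 10 (o = -80 + 90 = 10)
o*E(-18) = 10*4 = 40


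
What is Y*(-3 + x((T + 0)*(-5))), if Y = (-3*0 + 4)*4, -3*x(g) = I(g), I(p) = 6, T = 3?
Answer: -80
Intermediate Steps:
x(g) = -2 (x(g) = -⅓*6 = -2)
Y = 16 (Y = (0 + 4)*4 = 4*4 = 16)
Y*(-3 + x((T + 0)*(-5))) = 16*(-3 - 2) = 16*(-5) = -80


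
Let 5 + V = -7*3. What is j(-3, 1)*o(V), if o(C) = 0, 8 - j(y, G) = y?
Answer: 0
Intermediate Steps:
j(y, G) = 8 - y
V = -26 (V = -5 - 7*3 = -5 - 21 = -26)
j(-3, 1)*o(V) = (8 - 1*(-3))*0 = (8 + 3)*0 = 11*0 = 0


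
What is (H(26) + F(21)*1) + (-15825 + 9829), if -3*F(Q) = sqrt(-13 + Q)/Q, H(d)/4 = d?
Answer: -5892 - 2*sqrt(2)/63 ≈ -5892.0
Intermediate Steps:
H(d) = 4*d
F(Q) = -sqrt(-13 + Q)/(3*Q)
(H(26) + F(21)*1) + (-15825 + 9829) = (4*26 - 1/3*sqrt(-13 + 21)/21*1) + (-15825 + 9829) = (104 - 1/3*1/21*sqrt(8)*1) - 5996 = (104 - 1/3*1/21*2*sqrt(2)*1) - 5996 = (104 - 2*sqrt(2)/63*1) - 5996 = (104 - 2*sqrt(2)/63) - 5996 = -5892 - 2*sqrt(2)/63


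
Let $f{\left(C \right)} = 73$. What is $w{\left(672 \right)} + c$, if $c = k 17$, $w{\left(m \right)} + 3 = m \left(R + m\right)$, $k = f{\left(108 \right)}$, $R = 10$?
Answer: $459542$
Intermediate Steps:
$k = 73$
$w{\left(m \right)} = -3 + m \left(10 + m\right)$
$c = 1241$ ($c = 73 \cdot 17 = 1241$)
$w{\left(672 \right)} + c = \left(-3 + 672^{2} + 10 \cdot 672\right) + 1241 = \left(-3 + 451584 + 6720\right) + 1241 = 458301 + 1241 = 459542$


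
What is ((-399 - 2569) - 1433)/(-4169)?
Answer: 4401/4169 ≈ 1.0556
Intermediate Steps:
((-399 - 2569) - 1433)/(-4169) = (-2968 - 1433)*(-1/4169) = -4401*(-1/4169) = 4401/4169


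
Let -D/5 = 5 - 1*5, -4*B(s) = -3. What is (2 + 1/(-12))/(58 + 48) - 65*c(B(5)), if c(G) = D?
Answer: 23/1272 ≈ 0.018082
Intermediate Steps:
B(s) = ¾ (B(s) = -¼*(-3) = ¾)
D = 0 (D = -5*(5 - 1*5) = -5*(5 - 5) = -5*0 = 0)
c(G) = 0
(2 + 1/(-12))/(58 + 48) - 65*c(B(5)) = (2 + 1/(-12))/(58 + 48) - 65*0 = (2 - 1/12)/106 + 0 = (23/12)*(1/106) + 0 = 23/1272 + 0 = 23/1272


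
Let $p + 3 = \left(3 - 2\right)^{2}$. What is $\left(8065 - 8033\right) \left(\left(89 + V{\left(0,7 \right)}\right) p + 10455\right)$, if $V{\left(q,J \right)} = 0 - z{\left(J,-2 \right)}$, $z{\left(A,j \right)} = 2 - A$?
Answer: $328544$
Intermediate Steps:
$V{\left(q,J \right)} = -2 + J$ ($V{\left(q,J \right)} = 0 - \left(2 - J\right) = 0 + \left(-2 + J\right) = -2 + J$)
$p = -2$ ($p = -3 + \left(3 - 2\right)^{2} = -3 + 1^{2} = -3 + 1 = -2$)
$\left(8065 - 8033\right) \left(\left(89 + V{\left(0,7 \right)}\right) p + 10455\right) = \left(8065 - 8033\right) \left(\left(89 + \left(-2 + 7\right)\right) \left(-2\right) + 10455\right) = 32 \left(\left(89 + 5\right) \left(-2\right) + 10455\right) = 32 \left(94 \left(-2\right) + 10455\right) = 32 \left(-188 + 10455\right) = 32 \cdot 10267 = 328544$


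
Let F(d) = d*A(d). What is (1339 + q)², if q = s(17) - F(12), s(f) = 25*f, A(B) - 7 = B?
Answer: 2359296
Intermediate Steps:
A(B) = 7 + B
F(d) = d*(7 + d)
q = 197 (q = 25*17 - 12*(7 + 12) = 425 - 12*19 = 425 - 1*228 = 425 - 228 = 197)
(1339 + q)² = (1339 + 197)² = 1536² = 2359296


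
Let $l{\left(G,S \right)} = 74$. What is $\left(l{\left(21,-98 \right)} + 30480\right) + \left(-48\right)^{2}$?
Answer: $32858$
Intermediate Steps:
$\left(l{\left(21,-98 \right)} + 30480\right) + \left(-48\right)^{2} = \left(74 + 30480\right) + \left(-48\right)^{2} = 30554 + 2304 = 32858$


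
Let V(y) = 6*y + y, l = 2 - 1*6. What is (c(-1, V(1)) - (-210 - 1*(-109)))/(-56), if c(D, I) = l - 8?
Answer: -89/56 ≈ -1.5893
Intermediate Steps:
l = -4 (l = 2 - 6 = -4)
V(y) = 7*y
c(D, I) = -12 (c(D, I) = -4 - 8 = -12)
(c(-1, V(1)) - (-210 - 1*(-109)))/(-56) = (-12 - (-210 - 1*(-109)))/(-56) = (-12 - (-210 + 109))*(-1/56) = (-12 - 1*(-101))*(-1/56) = (-12 + 101)*(-1/56) = 89*(-1/56) = -89/56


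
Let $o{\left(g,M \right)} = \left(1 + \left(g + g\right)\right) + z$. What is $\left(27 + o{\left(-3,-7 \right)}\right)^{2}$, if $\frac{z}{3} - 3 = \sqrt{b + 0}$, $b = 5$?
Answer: $1006 + 186 \sqrt{5} \approx 1421.9$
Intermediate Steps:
$z = 9 + 3 \sqrt{5}$ ($z = 9 + 3 \sqrt{5 + 0} = 9 + 3 \sqrt{5} \approx 15.708$)
$o{\left(g,M \right)} = 10 + 2 g + 3 \sqrt{5}$ ($o{\left(g,M \right)} = \left(1 + \left(g + g\right)\right) + \left(9 + 3 \sqrt{5}\right) = \left(1 + 2 g\right) + \left(9 + 3 \sqrt{5}\right) = 10 + 2 g + 3 \sqrt{5}$)
$\left(27 + o{\left(-3,-7 \right)}\right)^{2} = \left(27 + \left(10 + 2 \left(-3\right) + 3 \sqrt{5}\right)\right)^{2} = \left(27 + \left(10 - 6 + 3 \sqrt{5}\right)\right)^{2} = \left(27 + \left(4 + 3 \sqrt{5}\right)\right)^{2} = \left(31 + 3 \sqrt{5}\right)^{2}$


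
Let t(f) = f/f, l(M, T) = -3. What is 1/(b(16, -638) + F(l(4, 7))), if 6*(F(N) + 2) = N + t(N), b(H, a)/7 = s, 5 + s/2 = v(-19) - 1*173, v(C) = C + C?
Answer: -3/9079 ≈ -0.00033043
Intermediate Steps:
v(C) = 2*C
s = -432 (s = -10 + 2*(2*(-19) - 1*173) = -10 + 2*(-38 - 173) = -10 + 2*(-211) = -10 - 422 = -432)
b(H, a) = -3024 (b(H, a) = 7*(-432) = -3024)
t(f) = 1
F(N) = -11/6 + N/6 (F(N) = -2 + (N + 1)/6 = -2 + (1 + N)/6 = -2 + (1/6 + N/6) = -11/6 + N/6)
1/(b(16, -638) + F(l(4, 7))) = 1/(-3024 + (-11/6 + (1/6)*(-3))) = 1/(-3024 + (-11/6 - 1/2)) = 1/(-3024 - 7/3) = 1/(-9079/3) = -3/9079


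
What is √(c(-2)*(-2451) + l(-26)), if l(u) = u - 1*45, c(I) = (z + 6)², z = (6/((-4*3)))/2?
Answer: I*√1297715/4 ≈ 284.79*I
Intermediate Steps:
z = -¼ (z = (6/(-12))*(½) = (6*(-1/12))*(½) = -½*½ = -¼ ≈ -0.25000)
c(I) = 529/16 (c(I) = (-¼ + 6)² = (23/4)² = 529/16)
l(u) = -45 + u (l(u) = u - 45 = -45 + u)
√(c(-2)*(-2451) + l(-26)) = √((529/16)*(-2451) + (-45 - 26)) = √(-1296579/16 - 71) = √(-1297715/16) = I*√1297715/4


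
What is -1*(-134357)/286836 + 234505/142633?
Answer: 2108005321/997860468 ≈ 2.1125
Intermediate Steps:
-1*(-134357)/286836 + 234505/142633 = 134357*(1/286836) + 234505*(1/142633) = 3277/6996 + 234505/142633 = 2108005321/997860468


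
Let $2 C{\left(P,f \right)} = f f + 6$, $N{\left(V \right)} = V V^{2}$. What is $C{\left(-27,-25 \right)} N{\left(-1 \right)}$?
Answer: $- \frac{631}{2} \approx -315.5$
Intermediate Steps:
$N{\left(V \right)} = V^{3}$
$C{\left(P,f \right)} = 3 + \frac{f^{2}}{2}$ ($C{\left(P,f \right)} = \frac{f f + 6}{2} = \frac{f^{2} + 6}{2} = \frac{6 + f^{2}}{2} = 3 + \frac{f^{2}}{2}$)
$C{\left(-27,-25 \right)} N{\left(-1 \right)} = \left(3 + \frac{\left(-25\right)^{2}}{2}\right) \left(-1\right)^{3} = \left(3 + \frac{1}{2} \cdot 625\right) \left(-1\right) = \left(3 + \frac{625}{2}\right) \left(-1\right) = \frac{631}{2} \left(-1\right) = - \frac{631}{2}$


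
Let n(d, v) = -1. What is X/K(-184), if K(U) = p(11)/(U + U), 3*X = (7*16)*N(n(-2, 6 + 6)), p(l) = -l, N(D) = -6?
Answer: -82432/11 ≈ -7493.8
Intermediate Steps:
X = -224 (X = ((7*16)*(-6))/3 = (112*(-6))/3 = (1/3)*(-672) = -224)
K(U) = -11/(2*U) (K(U) = (-1*11)/(U + U) = -11*1/(2*U) = -11/(2*U))
X/K(-184) = -224/((-11/2/(-184))) = -224/((-11/2*(-1/184))) = -224/11/368 = -224*368/11 = -82432/11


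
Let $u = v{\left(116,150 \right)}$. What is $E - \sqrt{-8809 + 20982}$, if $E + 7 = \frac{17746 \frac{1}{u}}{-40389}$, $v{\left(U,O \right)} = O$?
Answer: $- \frac{21213098}{3029175} - \sqrt{12173} \approx -117.33$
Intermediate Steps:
$u = 150$
$E = - \frac{21213098}{3029175}$ ($E = -7 + \frac{17746 \cdot \frac{1}{150}}{-40389} = -7 + 17746 \cdot \frac{1}{150} \left(- \frac{1}{40389}\right) = -7 + \frac{8873}{75} \left(- \frac{1}{40389}\right) = -7 - \frac{8873}{3029175} = - \frac{21213098}{3029175} \approx -7.0029$)
$E - \sqrt{-8809 + 20982} = - \frac{21213098}{3029175} - \sqrt{-8809 + 20982} = - \frac{21213098}{3029175} - \sqrt{12173}$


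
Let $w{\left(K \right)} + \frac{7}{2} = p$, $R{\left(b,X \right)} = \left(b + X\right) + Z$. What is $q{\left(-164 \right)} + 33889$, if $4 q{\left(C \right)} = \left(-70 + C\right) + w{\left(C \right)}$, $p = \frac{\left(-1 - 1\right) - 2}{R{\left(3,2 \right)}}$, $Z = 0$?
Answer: $\frac{1353177}{40} \approx 33829.0$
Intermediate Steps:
$R{\left(b,X \right)} = X + b$ ($R{\left(b,X \right)} = \left(b + X\right) + 0 = \left(X + b\right) + 0 = X + b$)
$p = - \frac{4}{5}$ ($p = \frac{\left(-1 - 1\right) - 2}{2 + 3} = \frac{-2 - 2}{5} = \left(-4\right) \frac{1}{5} = - \frac{4}{5} \approx -0.8$)
$w{\left(K \right)} = - \frac{43}{10}$ ($w{\left(K \right)} = - \frac{7}{2} - \frac{4}{5} = - \frac{43}{10}$)
$q{\left(C \right)} = - \frac{743}{40} + \frac{C}{4}$ ($q{\left(C \right)} = \frac{\left(-70 + C\right) - \frac{43}{10}}{4} = \frac{- \frac{743}{10} + C}{4} = - \frac{743}{40} + \frac{C}{4}$)
$q{\left(-164 \right)} + 33889 = \left(- \frac{743}{40} + \frac{1}{4} \left(-164\right)\right) + 33889 = \left(- \frac{743}{40} - 41\right) + 33889 = - \frac{2383}{40} + 33889 = \frac{1353177}{40}$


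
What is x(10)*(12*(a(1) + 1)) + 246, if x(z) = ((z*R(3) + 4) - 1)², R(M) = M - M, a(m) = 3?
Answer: 678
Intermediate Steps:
R(M) = 0
x(z) = 9 (x(z) = ((z*0 + 4) - 1)² = ((0 + 4) - 1)² = (4 - 1)² = 3² = 9)
x(10)*(12*(a(1) + 1)) + 246 = 9*(12*(3 + 1)) + 246 = 9*(12*4) + 246 = 9*48 + 246 = 432 + 246 = 678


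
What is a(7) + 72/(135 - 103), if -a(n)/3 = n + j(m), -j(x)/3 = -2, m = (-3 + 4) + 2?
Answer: -147/4 ≈ -36.750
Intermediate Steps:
m = 3 (m = 1 + 2 = 3)
j(x) = 6 (j(x) = -3*(-2) = 6)
a(n) = -18 - 3*n (a(n) = -3*(n + 6) = -3*(6 + n) = -18 - 3*n)
a(7) + 72/(135 - 103) = (-18 - 3*7) + 72/(135 - 103) = (-18 - 21) + 72/32 = -39 + 72*(1/32) = -39 + 9/4 = -147/4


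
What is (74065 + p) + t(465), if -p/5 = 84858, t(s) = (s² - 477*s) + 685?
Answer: -355120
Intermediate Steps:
t(s) = 685 + s² - 477*s
p = -424290 (p = -5*84858 = -424290)
(74065 + p) + t(465) = (74065 - 424290) + (685 + 465² - 477*465) = -350225 + (685 + 216225 - 221805) = -350225 - 4895 = -355120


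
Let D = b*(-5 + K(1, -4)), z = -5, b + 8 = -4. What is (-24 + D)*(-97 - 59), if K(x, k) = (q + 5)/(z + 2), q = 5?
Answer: -11856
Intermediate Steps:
b = -12 (b = -8 - 4 = -12)
K(x, k) = -10/3 (K(x, k) = (5 + 5)/(-5 + 2) = 10/(-3) = 10*(-⅓) = -10/3)
D = 100 (D = -12*(-5 - 10/3) = -12*(-25/3) = 100)
(-24 + D)*(-97 - 59) = (-24 + 100)*(-97 - 59) = 76*(-156) = -11856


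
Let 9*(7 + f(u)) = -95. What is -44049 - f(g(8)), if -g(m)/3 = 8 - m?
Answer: -396283/9 ≈ -44031.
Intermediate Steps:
g(m) = -24 + 3*m (g(m) = -3*(8 - m) = -24 + 3*m)
f(u) = -158/9 (f(u) = -7 + (⅑)*(-95) = -7 - 95/9 = -158/9)
-44049 - f(g(8)) = -44049 - 1*(-158/9) = -44049 + 158/9 = -396283/9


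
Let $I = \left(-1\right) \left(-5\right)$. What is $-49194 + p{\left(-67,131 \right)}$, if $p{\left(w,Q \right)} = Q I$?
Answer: $-48539$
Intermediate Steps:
$I = 5$
$p{\left(w,Q \right)} = 5 Q$ ($p{\left(w,Q \right)} = Q 5 = 5 Q$)
$-49194 + p{\left(-67,131 \right)} = -49194 + 5 \cdot 131 = -49194 + 655 = -48539$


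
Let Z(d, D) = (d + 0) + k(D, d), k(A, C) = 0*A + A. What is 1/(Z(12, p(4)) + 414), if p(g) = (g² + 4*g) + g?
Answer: 1/462 ≈ 0.0021645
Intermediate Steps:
k(A, C) = A (k(A, C) = 0 + A = A)
p(g) = g² + 5*g
Z(d, D) = D + d (Z(d, D) = (d + 0) + D = d + D = D + d)
1/(Z(12, p(4)) + 414) = 1/((4*(5 + 4) + 12) + 414) = 1/((4*9 + 12) + 414) = 1/((36 + 12) + 414) = 1/(48 + 414) = 1/462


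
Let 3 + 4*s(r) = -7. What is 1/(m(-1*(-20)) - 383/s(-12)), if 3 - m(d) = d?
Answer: 5/681 ≈ 0.0073421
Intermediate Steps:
s(r) = -5/2 (s(r) = -¾ + (¼)*(-7) = -¾ - 7/4 = -5/2)
m(d) = 3 - d
1/(m(-1*(-20)) - 383/s(-12)) = 1/((3 - (-1)*(-20)) - 383/(-5/2)) = 1/((3 - 1*20) - 383*(-⅖)) = 1/((3 - 20) + 766/5) = 1/(-17 + 766/5) = 1/(681/5) = 5/681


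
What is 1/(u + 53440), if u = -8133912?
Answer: -1/8080472 ≈ -1.2376e-7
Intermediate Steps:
1/(u + 53440) = 1/(-8133912 + 53440) = 1/(-8080472) = -1/8080472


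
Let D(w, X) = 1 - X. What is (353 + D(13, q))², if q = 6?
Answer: 121104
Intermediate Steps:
(353 + D(13, q))² = (353 + (1 - 1*6))² = (353 + (1 - 6))² = (353 - 5)² = 348² = 121104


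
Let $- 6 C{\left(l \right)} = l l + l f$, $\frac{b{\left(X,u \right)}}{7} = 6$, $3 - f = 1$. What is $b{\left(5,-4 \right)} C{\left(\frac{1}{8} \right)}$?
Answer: $- \frac{119}{64} \approx -1.8594$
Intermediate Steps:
$f = 2$ ($f = 3 - 1 = 2$)
$b{\left(X,u \right)} = 42$ ($b{\left(X,u \right)} = 7 \cdot 6 = 42$)
$C{\left(l \right)} = - \frac{l}{3} - \frac{l^{2}}{6}$ ($C{\left(l \right)} = - \frac{l l + l 2}{6} = - \frac{l^{2} + 2 l}{6} = - \frac{l}{3} - \frac{l^{2}}{6}$)
$b{\left(5,-4 \right)} C{\left(\frac{1}{8} \right)} = 42 \left(- \frac{2 + \frac{1}{8}}{6 \cdot 8}\right) = 42 \left(\left(- \frac{1}{6}\right) \frac{1}{8} \left(2 + \frac{1}{8}\right)\right) = 42 \left(\left(- \frac{1}{6}\right) \frac{1}{8} \cdot \frac{17}{8}\right) = 42 \left(- \frac{17}{384}\right) = - \frac{119}{64}$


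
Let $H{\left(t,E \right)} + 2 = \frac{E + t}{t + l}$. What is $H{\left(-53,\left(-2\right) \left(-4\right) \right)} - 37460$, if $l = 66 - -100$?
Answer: $- \frac{4233251}{113} \approx -37462.0$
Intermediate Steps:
$l = 166$ ($l = 66 + 100 = 166$)
$H{\left(t,E \right)} = -2 + \frac{E + t}{166 + t}$ ($H{\left(t,E \right)} = -2 + \frac{E + t}{t + 166} = -2 + \frac{E + t}{166 + t}$)
$H{\left(-53,\left(-2\right) \left(-4\right) \right)} - 37460 = \frac{-332 - -8 - -53}{166 - 53} - 37460 = \frac{-332 + 8 + 53}{113} - 37460 = \frac{1}{113} \left(-271\right) - 37460 = - \frac{271}{113} - 37460 = - \frac{4233251}{113}$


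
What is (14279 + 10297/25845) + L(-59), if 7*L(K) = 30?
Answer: 2584132714/180915 ≈ 14284.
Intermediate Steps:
L(K) = 30/7 (L(K) = (1/7)*30 = 30/7)
(14279 + 10297/25845) + L(-59) = (14279 + 10297/25845) + 30/7 = 369051052/25845 + 30/7 = 2584132714/180915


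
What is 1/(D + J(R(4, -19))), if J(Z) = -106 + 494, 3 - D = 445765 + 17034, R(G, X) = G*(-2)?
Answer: -1/462408 ≈ -2.1626e-6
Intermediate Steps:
R(G, X) = -2*G
D = -462796 (D = 3 - (445765 + 17034) = 3 - 1*462799 = 3 - 462799 = -462796)
J(Z) = 388
1/(D + J(R(4, -19))) = 1/(-462796 + 388) = 1/(-462408) = -1/462408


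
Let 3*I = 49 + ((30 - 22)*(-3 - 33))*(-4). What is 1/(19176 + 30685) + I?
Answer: 59883064/149583 ≈ 400.33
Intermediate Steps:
I = 1201/3 (I = (49 + ((30 - 22)*(-3 - 33))*(-4))/3 = (49 + (8*(-36))*(-4))/3 = (49 - 288*(-4))/3 = (49 + 1152)/3 = (⅓)*1201 = 1201/3 ≈ 400.33)
1/(19176 + 30685) + I = 1/(19176 + 30685) + 1201/3 = 1/49861 + 1201/3 = 59883064/149583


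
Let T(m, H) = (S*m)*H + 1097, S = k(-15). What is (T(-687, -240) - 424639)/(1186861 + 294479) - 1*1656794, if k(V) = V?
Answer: -1227139060351/740670 ≈ -1.6568e+6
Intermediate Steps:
S = -15
T(m, H) = 1097 - 15*H*m (T(m, H) = (-15*m)*H + 1097 = -15*H*m + 1097 = 1097 - 15*H*m)
(T(-687, -240) - 424639)/(1186861 + 294479) - 1*1656794 = ((1097 - 15*(-240)*(-687)) - 424639)/(1186861 + 294479) - 1*1656794 = ((1097 - 2473200) - 424639)/1481340 - 1656794 = (-2472103 - 424639)*(1/1481340) - 1656794 = -2896742*1/1481340 - 1656794 = -1448371/740670 - 1656794 = -1227139060351/740670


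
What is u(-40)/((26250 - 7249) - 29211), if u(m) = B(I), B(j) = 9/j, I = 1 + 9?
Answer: -9/102100 ≈ -8.8149e-5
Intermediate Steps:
I = 10
u(m) = 9/10
u(-40)/((26250 - 7249) - 29211) = 9/(10*((26250 - 7249) - 29211)) = 9/(10*(19001 - 29211)) = (9/10)/(-10210) = (9/10)*(-1/10210) = -9/102100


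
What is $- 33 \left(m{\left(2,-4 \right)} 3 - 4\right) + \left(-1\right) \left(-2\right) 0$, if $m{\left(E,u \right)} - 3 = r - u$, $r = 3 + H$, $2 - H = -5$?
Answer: $-1551$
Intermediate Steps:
$H = 7$ ($H = 2 - -5 = 2 + 5 = 7$)
$r = 10$ ($r = 3 + 7 = 10$)
$m{\left(E,u \right)} = 13 - u$ ($m{\left(E,u \right)} = 3 - \left(-10 + u\right) = 13 - u$)
$- 33 \left(m{\left(2,-4 \right)} 3 - 4\right) + \left(-1\right) \left(-2\right) 0 = - 33 \left(\left(13 - -4\right) 3 - 4\right) + \left(-1\right) \left(-2\right) 0 = - 33 \left(\left(13 + 4\right) 3 - 4\right) + 2 \cdot 0 = - 33 \left(17 \cdot 3 - 4\right) + 0 = - 33 \left(51 - 4\right) + 0 = \left(-33\right) 47 + 0 = -1551 + 0 = -1551$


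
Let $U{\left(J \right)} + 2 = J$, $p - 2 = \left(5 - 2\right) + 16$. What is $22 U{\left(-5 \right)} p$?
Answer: $-3234$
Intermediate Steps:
$p = 21$ ($p = 2 + \left(\left(5 - 2\right) + 16\right) = 2 + \left(3 + 16\right) = 2 + 19 = 21$)
$U{\left(J \right)} = -2 + J$
$22 U{\left(-5 \right)} p = 22 \left(-2 - 5\right) 21 = 22 \left(-7\right) 21 = \left(-154\right) 21 = -3234$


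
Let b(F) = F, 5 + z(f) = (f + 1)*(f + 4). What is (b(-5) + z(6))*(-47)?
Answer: -2820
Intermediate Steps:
z(f) = -5 + (1 + f)*(4 + f) (z(f) = -5 + (f + 1)*(f + 4) = -5 + (1 + f)*(4 + f))
(b(-5) + z(6))*(-47) = (-5 + (-1 + 6² + 5*6))*(-47) = (-5 + (-1 + 36 + 30))*(-47) = (-5 + 65)*(-47) = 60*(-47) = -2820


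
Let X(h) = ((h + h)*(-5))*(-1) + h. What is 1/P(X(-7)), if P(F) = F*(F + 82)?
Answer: -1/385 ≈ -0.0025974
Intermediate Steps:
X(h) = 11*h (X(h) = ((2*h)*(-5))*(-1) + h = -10*h*(-1) + h = 10*h + h = 11*h)
P(F) = F*(82 + F)
1/P(X(-7)) = 1/((11*(-7))*(82 + 11*(-7))) = 1/(-77*(82 - 77)) = 1/(-77*5) = 1/(-385) = -1/385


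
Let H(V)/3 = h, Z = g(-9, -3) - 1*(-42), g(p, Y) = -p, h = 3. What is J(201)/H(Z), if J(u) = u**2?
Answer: 4489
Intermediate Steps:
Z = 51 (Z = -1*(-9) - 1*(-42) = 9 + 42 = 51)
H(V) = 9 (H(V) = 3*3 = 9)
J(201)/H(Z) = 201**2/9 = 40401*(1/9) = 4489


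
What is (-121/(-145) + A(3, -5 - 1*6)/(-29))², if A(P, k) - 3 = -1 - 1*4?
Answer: 17161/21025 ≈ 0.81622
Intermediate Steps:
A(P, k) = -2 (A(P, k) = 3 + (-1 - 1*4) = 3 + (-1 - 4) = 3 - 5 = -2)
(-121/(-145) + A(3, -5 - 1*6)/(-29))² = (-121/(-145) - 2/(-29))² = (-121*(-1/145) - 2*(-1/29))² = (121/145 + 2/29)² = (131/145)² = 17161/21025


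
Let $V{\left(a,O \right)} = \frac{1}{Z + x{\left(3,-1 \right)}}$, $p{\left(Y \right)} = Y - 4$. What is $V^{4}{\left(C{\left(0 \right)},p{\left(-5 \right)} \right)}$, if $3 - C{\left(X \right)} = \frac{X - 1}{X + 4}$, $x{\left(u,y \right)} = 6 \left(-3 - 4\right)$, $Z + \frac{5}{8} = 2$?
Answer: $\frac{4096}{11156640625} \approx 3.6714 \cdot 10^{-7}$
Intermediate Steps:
$Z = \frac{11}{8}$ ($Z = - \frac{5}{8} + 2 = \frac{11}{8} \approx 1.375$)
$x{\left(u,y \right)} = -42$ ($x{\left(u,y \right)} = 6 \left(-7\right) = -42$)
$C{\left(X \right)} = 3 - \frac{-1 + X}{4 + X}$ ($C{\left(X \right)} = 3 - \frac{X - 1}{X + 4} = 3 - \frac{-1 + X}{4 + X}$)
$p{\left(Y \right)} = -4 + Y$ ($p{\left(Y \right)} = Y - 4 = -4 + Y$)
$V{\left(a,O \right)} = - \frac{8}{325}$ ($V{\left(a,O \right)} = \frac{1}{\frac{11}{8} - 42} = \frac{1}{- \frac{325}{8}} = - \frac{8}{325}$)
$V^{4}{\left(C{\left(0 \right)},p{\left(-5 \right)} \right)} = \left(- \frac{8}{325}\right)^{4} = \frac{4096}{11156640625}$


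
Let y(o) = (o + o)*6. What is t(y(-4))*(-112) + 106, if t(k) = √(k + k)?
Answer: 106 - 448*I*√6 ≈ 106.0 - 1097.4*I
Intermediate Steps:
y(o) = 12*o (y(o) = (2*o)*6 = 12*o)
t(k) = √2*√k (t(k) = √(2*k) = √2*√k)
t(y(-4))*(-112) + 106 = (√2*√(12*(-4)))*(-112) + 106 = (√2*√(-48))*(-112) + 106 = (√2*(4*I*√3))*(-112) + 106 = (4*I*√6)*(-112) + 106 = -448*I*√6 + 106 = 106 - 448*I*√6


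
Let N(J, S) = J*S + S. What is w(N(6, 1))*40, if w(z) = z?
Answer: 280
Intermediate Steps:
N(J, S) = S + J*S
w(N(6, 1))*40 = (1*(1 + 6))*40 = (1*7)*40 = 7*40 = 280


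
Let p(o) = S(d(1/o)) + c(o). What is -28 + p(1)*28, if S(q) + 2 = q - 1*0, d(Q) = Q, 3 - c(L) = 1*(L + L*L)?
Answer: -28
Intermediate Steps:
c(L) = 3 - L - L² (c(L) = 3 - (L + L*L) = 3 - (L + L²) = 3 + (-L - L²) = 3 - L - L²)
S(q) = -2 + q (S(q) = -2 + (q - 1*0) = -2 + (q + 0) = -2 + q)
p(o) = 1 + 1/o - o - o² (p(o) = (-2 + 1/o) + (3 - o - o²) = 1 + 1/o - o - o²)
-28 + p(1)*28 = -28 + (1 + 1/1 - 1*1 - 1*1²)*28 = -28 + (1 + 1 - 1 - 1*1)*28 = -28 + (1 + 1 - 1 - 1)*28 = -28 + 0*28 = -28 + 0 = -28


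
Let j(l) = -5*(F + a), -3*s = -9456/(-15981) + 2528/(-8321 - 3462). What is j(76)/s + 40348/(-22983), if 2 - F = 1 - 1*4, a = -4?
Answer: 1378919704351/36272322192 ≈ 38.016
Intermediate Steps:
s = -7891120/62768041 (s = -(-9456/(-15981) + 2528/(-8321 - 3462))/3 = -(-9456*(-1/15981) + 2528/(-11783))/3 = -(3152/5327 + 2528*(-1/11783))/3 = -(3152/5327 - 2528/11783)/3 = -1/3*23673360/62768041 = -7891120/62768041 ≈ -0.12572)
F = 5 (F = 2 - (1 - 1*4) = 2 - (1 - 4) = 2 - 1*(-3) = 2 + 3 = 5)
j(l) = -5 (j(l) = -5*(5 - 4) = -5*1 = -5)
j(76)/s + 40348/(-22983) = -5/(-7891120/62768041) + 40348/(-22983) = -5*(-62768041/7891120) + 40348*(-1/22983) = 62768041/1578224 - 40348/22983 = 1378919704351/36272322192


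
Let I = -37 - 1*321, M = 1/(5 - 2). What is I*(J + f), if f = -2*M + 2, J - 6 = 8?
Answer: -16468/3 ≈ -5489.3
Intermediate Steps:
M = 1/3 ≈ 0.33333
J = 14 (J = 6 + 8 = 14)
f = 4/3 (f = -2*1/3 + 2 = -2/3 + 2 = 4/3 ≈ 1.3333)
I = -358 (I = -37 - 321 = -358)
I*(J + f) = -358*(14 + 4/3) = -358*46/3 = -16468/3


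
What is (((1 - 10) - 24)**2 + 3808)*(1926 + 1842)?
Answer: 18451896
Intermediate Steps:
(((1 - 10) - 24)**2 + 3808)*(1926 + 1842) = ((-9 - 24)**2 + 3808)*3768 = ((-33)**2 + 3808)*3768 = (1089 + 3808)*3768 = 4897*3768 = 18451896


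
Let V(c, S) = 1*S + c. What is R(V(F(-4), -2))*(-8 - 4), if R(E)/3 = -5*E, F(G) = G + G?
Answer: -1800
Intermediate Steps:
F(G) = 2*G
V(c, S) = S + c
R(E) = -15*E (R(E) = 3*(-5*E) = -15*E)
R(V(F(-4), -2))*(-8 - 4) = (-15*(-2 + 2*(-4)))*(-8 - 4) = -15*(-2 - 8)*(-12) = -15*(-10)*(-12) = 150*(-12) = -1800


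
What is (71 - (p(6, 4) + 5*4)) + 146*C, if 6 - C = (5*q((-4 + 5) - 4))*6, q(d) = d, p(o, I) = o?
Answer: 14061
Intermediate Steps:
C = 96 (C = 6 - 5*((-4 + 5) - 4)*6 = 6 - 5*(1 - 4)*6 = 6 - 5*(-3)*6 = 6 - (-15)*6 = 6 - 1*(-90) = 6 + 90 = 96)
(71 - (p(6, 4) + 5*4)) + 146*C = (71 - (6 + 5*4)) + 146*96 = (71 - (6 + 20)) + 14016 = (71 - 1*26) + 14016 = (71 - 26) + 14016 = 45 + 14016 = 14061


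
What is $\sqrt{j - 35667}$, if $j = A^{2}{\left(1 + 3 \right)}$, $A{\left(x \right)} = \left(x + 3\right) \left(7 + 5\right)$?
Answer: $51 i \sqrt{11} \approx 169.15 i$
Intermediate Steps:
$A{\left(x \right)} = 36 + 12 x$ ($A{\left(x \right)} = \left(3 + x\right) 12 = 36 + 12 x$)
$j = 7056$ ($j = \left(36 + 12 \left(1 + 3\right)\right)^{2} = \left(36 + 12 \cdot 4\right)^{2} = \left(36 + 48\right)^{2} = 84^{2} = 7056$)
$\sqrt{j - 35667} = \sqrt{7056 - 35667} = \sqrt{-28611} = 51 i \sqrt{11}$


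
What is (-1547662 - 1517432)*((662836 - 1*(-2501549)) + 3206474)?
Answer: -19527281695746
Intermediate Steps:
(-1547662 - 1517432)*((662836 - 1*(-2501549)) + 3206474) = -3065094*((662836 + 2501549) + 3206474) = -3065094*(3164385 + 3206474) = -3065094*6370859 = -19527281695746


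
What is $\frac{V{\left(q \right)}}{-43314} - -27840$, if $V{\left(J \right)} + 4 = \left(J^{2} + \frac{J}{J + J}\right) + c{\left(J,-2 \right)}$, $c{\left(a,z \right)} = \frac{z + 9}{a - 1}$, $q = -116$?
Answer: $\frac{282168503969}{10135476} \approx 27840.0$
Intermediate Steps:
$c{\left(a,z \right)} = \frac{9 + z}{-1 + a}$
$V{\left(J \right)} = - \frac{7}{2} + J^{2} + \frac{7}{-1 + J}$ ($V{\left(J \right)} = -4 + \left(\left(J^{2} + \frac{J}{J + J}\right) + \frac{9 - 2}{-1 + J}\right) = -4 + \left(\left(J^{2} + \frac{J}{2 J}\right) + \frac{1}{-1 + J} 7\right) = -4 + \left(\left(J^{2} + \frac{1}{2 J} J\right) + \frac{7}{-1 + J}\right) = -4 + \left(\left(J^{2} + \frac{1}{2}\right) + \frac{7}{-1 + J}\right) = -4 + \left(\left(\frac{1}{2} + J^{2}\right) + \frac{7}{-1 + J}\right) = -4 + \left(\frac{1}{2} + J^{2} + \frac{7}{-1 + J}\right) = - \frac{7}{2} + J^{2} + \frac{7}{-1 + J}$)
$\frac{V{\left(q \right)}}{-43314} - -27840 = \frac{\frac{1}{2} \frac{1}{-1 - 116} \left(14 + \left(-1 - 116\right) \left(-7 + 2 \left(-116\right)^{2}\right)\right)}{-43314} - -27840 = \frac{14 - 117 \left(-7 + 2 \cdot 13456\right)}{2 \left(-117\right)} \left(- \frac{1}{43314}\right) + 27840 = \frac{1}{2} \left(- \frac{1}{117}\right) \left(14 - 117 \left(-7 + 26912\right)\right) \left(- \frac{1}{43314}\right) + 27840 = \frac{1}{2} \left(- \frac{1}{117}\right) \left(14 - 3147885\right) \left(- \frac{1}{43314}\right) + 27840 = \frac{1}{2} \left(- \frac{1}{117}\right) \left(-3147871\right) \left(- \frac{1}{43314}\right) + 27840 = \frac{3147871}{234} \left(- \frac{1}{43314}\right) + 27840 = - \frac{3147871}{10135476} + 27840 = \frac{282168503969}{10135476}$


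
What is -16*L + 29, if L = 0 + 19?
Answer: -275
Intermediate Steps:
L = 19
-16*L + 29 = -16*19 + 29 = -304 + 29 = -275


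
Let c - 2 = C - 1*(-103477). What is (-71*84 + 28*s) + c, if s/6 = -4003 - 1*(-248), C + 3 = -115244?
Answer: -648572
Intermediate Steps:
C = -115247 (C = -3 - 115244 = -115247)
s = -22530 (s = 6*(-4003 - 1*(-248)) = 6*(-4003 + 248) = 6*(-3755) = -22530)
c = -11768 (c = 2 + (-115247 - 1*(-103477)) = 2 + (-115247 + 103477) = 2 - 11770 = -11768)
(-71*84 + 28*s) + c = (-71*84 + 28*(-22530)) - 11768 = (-5964 - 630840) - 11768 = -636804 - 11768 = -648572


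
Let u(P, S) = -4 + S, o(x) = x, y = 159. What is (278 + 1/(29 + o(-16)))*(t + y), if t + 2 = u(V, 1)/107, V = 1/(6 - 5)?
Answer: 4670580/107 ≈ 43650.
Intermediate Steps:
V = 1 (V = 1/1 = 1)
t = -217/107 (t = -2 + (-4 + 1)/107 = -2 - 3*1/107 = -2 - 3/107 = -217/107 ≈ -2.0280)
(278 + 1/(29 + o(-16)))*(t + y) = (278 + 1/(29 - 16))*(-217/107 + 159) = (278 + 1/13)*(16796/107) = (3615/13)*(16796/107) = 4670580/107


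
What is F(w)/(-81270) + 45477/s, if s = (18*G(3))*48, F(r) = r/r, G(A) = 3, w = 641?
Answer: 22814279/1300320 ≈ 17.545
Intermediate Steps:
F(r) = 1
s = 2592 (s = (18*3)*48 = 54*48 = 2592)
F(w)/(-81270) + 45477/s = 1/(-81270) + 45477/2592 = 1*(-1/81270) + 45477*(1/2592) = -1/81270 + 5053/288 = 22814279/1300320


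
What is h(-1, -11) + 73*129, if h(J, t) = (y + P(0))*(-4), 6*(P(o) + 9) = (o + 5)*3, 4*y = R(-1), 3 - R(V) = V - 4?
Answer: 9435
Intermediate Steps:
R(V) = 7 - V (R(V) = 3 - (V - 4) = 3 - (-4 + V) = 3 + (4 - V) = 7 - V)
y = 2 (y = (7 - 1*(-1))/4 = (7 + 1)/4 = (¼)*8 = 2)
P(o) = -13/2 + o/2 (P(o) = -9 + ((o + 5)*3)/6 = -9 + ((5 + o)*3)/6 = -9 + (15 + 3*o)/6 = -9 + (5/2 + o/2) = -13/2 + o/2)
h(J, t) = 18 (h(J, t) = (2 + (-13/2 + (½)*0))*(-4) = (2 + (-13/2 + 0))*(-4) = (2 - 13/2)*(-4) = -9/2*(-4) = 18)
h(-1, -11) + 73*129 = 18 + 73*129 = 18 + 9417 = 9435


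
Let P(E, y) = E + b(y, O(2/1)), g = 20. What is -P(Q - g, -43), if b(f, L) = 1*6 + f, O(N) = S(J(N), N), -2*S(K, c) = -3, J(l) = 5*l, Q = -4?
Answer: 61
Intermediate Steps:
S(K, c) = 3/2 (S(K, c) = -½*(-3) = 3/2)
O(N) = 3/2
b(f, L) = 6 + f
P(E, y) = 6 + E + y (P(E, y) = E + (6 + y) = 6 + E + y)
-P(Q - g, -43) = -(6 + (-4 - 1*20) - 43) = -(6 + (-4 - 20) - 43) = -(6 - 24 - 43) = -1*(-61) = 61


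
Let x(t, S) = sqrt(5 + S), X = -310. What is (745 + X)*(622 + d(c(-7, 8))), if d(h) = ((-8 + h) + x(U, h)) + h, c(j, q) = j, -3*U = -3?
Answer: 261000 + 435*I*sqrt(2) ≈ 2.61e+5 + 615.18*I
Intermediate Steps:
U = 1 (U = -1/3*(-3) = 1)
d(h) = -8 + sqrt(5 + h) + 2*h (d(h) = ((-8 + h) + sqrt(5 + h)) + h = (-8 + h + sqrt(5 + h)) + h = -8 + sqrt(5 + h) + 2*h)
(745 + X)*(622 + d(c(-7, 8))) = (745 - 310)*(622 + (-8 + sqrt(5 - 7) + 2*(-7))) = 435*(622 + (-8 + sqrt(-2) - 14)) = 435*(622 + (-8 + I*sqrt(2) - 14)) = 435*(622 + (-22 + I*sqrt(2))) = 435*(600 + I*sqrt(2)) = 261000 + 435*I*sqrt(2)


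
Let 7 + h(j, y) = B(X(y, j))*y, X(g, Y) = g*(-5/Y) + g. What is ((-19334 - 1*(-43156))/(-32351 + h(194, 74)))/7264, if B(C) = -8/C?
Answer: -2251179/22217721248 ≈ -0.00010132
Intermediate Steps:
X(g, Y) = g - 5*g/Y (X(g, Y) = -5*g/Y + g = g - 5*g/Y)
h(j, y) = -7 - 8*j/(-5 + j) (h(j, y) = -7 + (-8*j/(y*(-5 + j)))*y = -7 - 8*j/(-5 + j))
((-19334 - 1*(-43156))/(-32351 + h(194, 74)))/7264 = ((-19334 - 1*(-43156))/(-32351 + 5*(7 - 3*194)/(-5 + 194)))/7264 = ((-19334 + 43156)/(-32351 + 5*(7 - 582)/189))*(1/7264) = (23822/(-32351 + 5*(1/189)*(-575)))*(1/7264) = (23822/(-32351 - 2875/189))*(1/7264) = (23822/(-6117214/189))*(1/7264) = (23822*(-189/6117214))*(1/7264) = -2251179/3058607*1/7264 = -2251179/22217721248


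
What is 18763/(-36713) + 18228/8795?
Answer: 504183979/322890835 ≈ 1.5615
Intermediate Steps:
18763/(-36713) + 18228/8795 = 18763*(-1/36713) + 18228*(1/8795) = -18763/36713 + 18228/8795 = 504183979/322890835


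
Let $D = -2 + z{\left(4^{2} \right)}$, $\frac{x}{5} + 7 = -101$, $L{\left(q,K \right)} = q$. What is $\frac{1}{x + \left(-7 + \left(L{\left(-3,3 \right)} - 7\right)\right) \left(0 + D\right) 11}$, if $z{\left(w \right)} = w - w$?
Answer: $- \frac{1}{166} \approx -0.0060241$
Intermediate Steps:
$x = -540$ ($x = -35 + 5 \left(-101\right) = -35 - 505 = -540$)
$z{\left(w \right)} = 0$
$D = -2$ ($D = -2 + 0 = -2$)
$\frac{1}{x + \left(-7 + \left(L{\left(-3,3 \right)} - 7\right)\right) \left(0 + D\right) 11} = \frac{1}{-540 + \left(-7 - 10\right) \left(0 - 2\right) 11} = \frac{1}{-540 + \left(-7 - 10\right) \left(\left(-2\right) 11\right)} = \frac{1}{-540 - -374} = \frac{1}{-540 + 374} = \frac{1}{-166} = - \frac{1}{166}$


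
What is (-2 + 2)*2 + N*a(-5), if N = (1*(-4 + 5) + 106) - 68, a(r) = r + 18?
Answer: 507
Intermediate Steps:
a(r) = 18 + r
N = 39 (N = (1*1 + 106) - 68 = (1 + 106) - 68 = 107 - 68 = 39)
(-2 + 2)*2 + N*a(-5) = (-2 + 2)*2 + 39*(18 - 5) = 0*2 + 39*13 = 0 + 507 = 507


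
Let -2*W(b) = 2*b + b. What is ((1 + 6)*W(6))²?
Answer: 3969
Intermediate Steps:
W(b) = -3*b/2 (W(b) = -(2*b + b)/2 = -3*b/2)
((1 + 6)*W(6))² = ((1 + 6)*(-3/2*6))² = (7*(-9))² = (-63)² = 3969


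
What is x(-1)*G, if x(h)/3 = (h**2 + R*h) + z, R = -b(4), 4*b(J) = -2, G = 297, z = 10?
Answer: 18711/2 ≈ 9355.5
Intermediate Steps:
b(J) = -1/2 (b(J) = (1/4)*(-2) = -1/2)
R = 1/2 (R = -1*(-1/2) = 1/2 ≈ 0.50000)
x(h) = 30 + 3*h**2 + 3*h/2 (x(h) = 3*((h**2 + h/2) + 10) = 3*(10 + h**2 + h/2) = 30 + 3*h**2 + 3*h/2)
x(-1)*G = (30 + 3*(-1)**2 + (3/2)*(-1))*297 = (30 + 3*1 - 3/2)*297 = (30 + 3 - 3/2)*297 = (63/2)*297 = 18711/2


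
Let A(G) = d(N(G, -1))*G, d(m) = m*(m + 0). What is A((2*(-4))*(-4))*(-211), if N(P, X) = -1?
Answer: -6752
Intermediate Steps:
d(m) = m**2 (d(m) = m*m = m**2)
A(G) = G (A(G) = (-1)**2*G = 1*G = G)
A((2*(-4))*(-4))*(-211) = ((2*(-4))*(-4))*(-211) = -8*(-4)*(-211) = 32*(-211) = -6752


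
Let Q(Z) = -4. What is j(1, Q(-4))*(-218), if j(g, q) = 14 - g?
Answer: -2834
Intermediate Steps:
j(1, Q(-4))*(-218) = (14 - 1*1)*(-218) = (14 - 1)*(-218) = 13*(-218) = -2834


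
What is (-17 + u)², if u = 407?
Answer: 152100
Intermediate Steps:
(-17 + u)² = (-17 + 407)² = 390² = 152100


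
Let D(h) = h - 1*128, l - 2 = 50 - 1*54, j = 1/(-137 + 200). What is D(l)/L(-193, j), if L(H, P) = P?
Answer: -8190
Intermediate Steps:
j = 1/63 ≈ 0.015873
l = -2 (l = 2 + (50 - 1*54) = 2 + (50 - 54) = 2 - 4 = -2)
D(h) = -128 + h (D(h) = h - 128 = -128 + h)
D(l)/L(-193, j) = (-128 - 2)/(1/63) = -130*63 = -8190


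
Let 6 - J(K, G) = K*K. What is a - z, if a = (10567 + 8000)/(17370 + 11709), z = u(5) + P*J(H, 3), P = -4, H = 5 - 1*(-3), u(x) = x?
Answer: -763684/3231 ≈ -236.36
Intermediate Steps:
H = 8 (H = 5 + 3 = 8)
J(K, G) = 6 - K² (J(K, G) = 6 - K*K = 6 - K²)
z = 237 (z = 5 - 4*(6 - 1*8²) = 5 - 4*(6 - 1*64) = 5 - 4*(6 - 64) = 5 - 4*(-58) = 5 + 232 = 237)
a = 2063/3231 (a = 18567/29079 = 18567*(1/29079) = 2063/3231 ≈ 0.63850)
a - z = 2063/3231 - 1*237 = 2063/3231 - 237 = -763684/3231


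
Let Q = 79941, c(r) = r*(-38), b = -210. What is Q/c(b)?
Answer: 26647/2660 ≈ 10.018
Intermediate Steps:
c(r) = -38*r
Q/c(b) = 79941/((-38*(-210))) = 79941/7980 = 79941*(1/7980) = 26647/2660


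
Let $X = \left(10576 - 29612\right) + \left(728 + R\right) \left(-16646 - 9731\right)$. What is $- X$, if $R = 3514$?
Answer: $111910270$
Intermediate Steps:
$X = -111910270$ ($X = \left(10576 - 29612\right) + \left(728 + 3514\right) \left(-16646 - 9731\right) = -19036 + 4242 \left(-26377\right) = -19036 - 111891234 = -111910270$)
$- X = \left(-1\right) \left(-111910270\right) = 111910270$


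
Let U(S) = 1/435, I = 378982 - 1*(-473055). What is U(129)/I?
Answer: 1/370636095 ≈ 2.6981e-9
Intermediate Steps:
I = 852037 (I = 378982 + 473055 = 852037)
U(S) = 1/435
U(129)/I = (1/435)/852037 = (1/435)*(1/852037) = 1/370636095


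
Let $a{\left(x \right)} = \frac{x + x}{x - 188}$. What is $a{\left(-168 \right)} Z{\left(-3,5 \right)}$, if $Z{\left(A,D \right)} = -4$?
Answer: $- \frac{336}{89} \approx -3.7753$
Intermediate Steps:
$a{\left(x \right)} = \frac{2 x}{-188 + x}$
$a{\left(-168 \right)} Z{\left(-3,5 \right)} = 2 \left(-168\right) \frac{1}{-188 - 168} \left(-4\right) = 2 \left(-168\right) \frac{1}{-356} \left(-4\right) = 2 \left(-168\right) \left(- \frac{1}{356}\right) \left(-4\right) = \frac{84}{89} \left(-4\right) = - \frac{336}{89}$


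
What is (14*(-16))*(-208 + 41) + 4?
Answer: 37412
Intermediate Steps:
(14*(-16))*(-208 + 41) + 4 = -224*(-167) + 4 = 37408 + 4 = 37412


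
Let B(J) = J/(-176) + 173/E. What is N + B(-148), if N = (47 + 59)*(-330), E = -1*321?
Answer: -494053255/14124 ≈ -34980.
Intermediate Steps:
E = -321
B(J) = -173/321 - J/176 (B(J) = J/(-176) + 173/(-321) = J*(-1/176) + 173*(-1/321) = -J/176 - 173/321 = -173/321 - J/176)
N = -34980 (N = 106*(-330) = -34980)
N + B(-148) = -34980 + (-173/321 - 1/176*(-148)) = -34980 + (-173/321 + 37/44) = -34980 + 4265/14124 = -494053255/14124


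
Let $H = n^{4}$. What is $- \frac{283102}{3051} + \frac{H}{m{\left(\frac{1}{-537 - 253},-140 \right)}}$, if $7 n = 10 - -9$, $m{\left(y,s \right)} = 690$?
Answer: $- \frac{156204881003}{1684853730} \approx -92.711$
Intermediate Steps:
$n = \frac{19}{7}$ ($n = \frac{10 - -9}{7} = \frac{10 + 9}{7} = \frac{1}{7} \cdot 19 = \frac{19}{7} \approx 2.7143$)
$H = \frac{130321}{2401}$ ($H = \left(\frac{19}{7}\right)^{4} = \frac{130321}{2401} \approx 54.278$)
$- \frac{283102}{3051} + \frac{H}{m{\left(\frac{1}{-537 - 253},-140 \right)}} = - \frac{283102}{3051} + \frac{130321}{2401 \cdot 690} = \left(-283102\right) \frac{1}{3051} + \frac{130321}{2401} \cdot \frac{1}{690} = - \frac{283102}{3051} + \frac{130321}{1656690} = - \frac{156204881003}{1684853730}$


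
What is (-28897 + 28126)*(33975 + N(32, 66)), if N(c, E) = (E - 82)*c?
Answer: -25799973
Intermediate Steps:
N(c, E) = c*(-82 + E) (N(c, E) = (-82 + E)*c = c*(-82 + E))
(-28897 + 28126)*(33975 + N(32, 66)) = (-28897 + 28126)*(33975 + 32*(-82 + 66)) = -771*(33975 + 32*(-16)) = -771*(33975 - 512) = -771*33463 = -25799973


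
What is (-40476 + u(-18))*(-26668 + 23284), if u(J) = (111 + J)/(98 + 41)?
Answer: 19038624264/139 ≈ 1.3697e+8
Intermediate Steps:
u(J) = 111/139 + J/139 (u(J) = (111 + J)/139 = (111 + J)*(1/139) = 111/139 + J/139)
(-40476 + u(-18))*(-26668 + 23284) = (-40476 + (111/139 + (1/139)*(-18)))*(-26668 + 23284) = (-40476 + (111/139 - 18/139))*(-3384) = (-40476 + 93/139)*(-3384) = -5626071/139*(-3384) = 19038624264/139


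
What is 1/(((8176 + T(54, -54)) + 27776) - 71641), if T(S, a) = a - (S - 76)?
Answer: -1/35721 ≈ -2.7995e-5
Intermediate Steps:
T(S, a) = 76 + a - S (T(S, a) = a - (-76 + S) = a + (76 - S) = 76 + a - S)
1/(((8176 + T(54, -54)) + 27776) - 71641) = 1/(((8176 + (76 - 54 - 1*54)) + 27776) - 71641) = 1/(((8176 + (76 - 54 - 54)) + 27776) - 71641) = 1/(((8176 - 32) + 27776) - 71641) = 1/((8144 + 27776) - 71641) = 1/(35920 - 71641) = 1/(-35721) = -1/35721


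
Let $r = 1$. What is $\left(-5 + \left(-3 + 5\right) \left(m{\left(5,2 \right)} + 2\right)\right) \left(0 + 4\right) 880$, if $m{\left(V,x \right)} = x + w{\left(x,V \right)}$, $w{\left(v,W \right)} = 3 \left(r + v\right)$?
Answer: $73920$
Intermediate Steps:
$w{\left(v,W \right)} = 3 + 3 v$ ($w{\left(v,W \right)} = 3 \left(1 + v\right) = 3 + 3 v$)
$m{\left(V,x \right)} = 3 + 4 x$ ($m{\left(V,x \right)} = x + \left(3 + 3 x\right) = 3 + 4 x$)
$\left(-5 + \left(-3 + 5\right) \left(m{\left(5,2 \right)} + 2\right)\right) \left(0 + 4\right) 880 = \left(-5 + \left(-3 + 5\right) \left(\left(3 + 4 \cdot 2\right) + 2\right)\right) \left(0 + 4\right) 880 = \left(-5 + 2 \left(\left(3 + 8\right) + 2\right)\right) 4 \cdot 880 = \left(-5 + 2 \left(11 + 2\right)\right) 4 \cdot 880 = \left(-5 + 2 \cdot 13\right) 4 \cdot 880 = \left(-5 + 26\right) 4 \cdot 880 = 21 \cdot 4 \cdot 880 = 84 \cdot 880 = 73920$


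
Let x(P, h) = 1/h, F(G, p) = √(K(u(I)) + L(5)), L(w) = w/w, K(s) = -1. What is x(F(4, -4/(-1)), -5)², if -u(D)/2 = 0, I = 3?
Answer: 1/25 ≈ 0.040000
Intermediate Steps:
u(D) = 0 (u(D) = -2*0 = 0)
L(w) = 1
F(G, p) = 0 (F(G, p) = √(-1 + 1) = √0 = 0)
x(F(4, -4/(-1)), -5)² = (1/(-5))² = (-⅕)² = 1/25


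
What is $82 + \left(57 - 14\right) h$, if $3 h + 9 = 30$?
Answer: $383$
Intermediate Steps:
$h = 7$ ($h = -3 + \frac{1}{3} \cdot 30 = -3 + 10 = 7$)
$82 + \left(57 - 14\right) h = 82 + \left(57 - 14\right) 7 = 82 + 43 \cdot 7 = 82 + 301 = 383$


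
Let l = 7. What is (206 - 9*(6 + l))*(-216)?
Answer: -19224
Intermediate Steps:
(206 - 9*(6 + l))*(-216) = (206 - 9*(6 + 7))*(-216) = (206 - 9*13)*(-216) = (206 - 117)*(-216) = 89*(-216) = -19224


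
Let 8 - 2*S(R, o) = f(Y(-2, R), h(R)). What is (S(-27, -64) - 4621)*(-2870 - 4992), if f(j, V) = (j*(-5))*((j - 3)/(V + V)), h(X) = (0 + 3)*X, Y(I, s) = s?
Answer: 36397129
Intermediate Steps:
h(X) = 3*X
f(j, V) = -5*j*(-3 + j)/(2*V) (f(j, V) = (-5*j)*((-3 + j)/((2*V))) = (-5*j)*((-3 + j)*(1/(2*V))) = (-5*j)*((-3 + j)/(2*V)) = -5*j*(-3 + j)/(2*V))
S(R, o) = 11/4 + 5*R/12 (S(R, o) = 4 - 5*R*(3 - R)/(4*(3*R)) = 4 - 5*R*1/(3*R)*(3 - R)/4 = 4 - (5/2 - 5*R/6)/2 = 4 + (-5/4 + 5*R/12) = 11/4 + 5*R/12)
(S(-27, -64) - 4621)*(-2870 - 4992) = ((11/4 + (5/12)*(-27)) - 4621)*(-2870 - 4992) = ((11/4 - 45/4) - 4621)*(-7862) = (-17/2 - 4621)*(-7862) = -9259/2*(-7862) = 36397129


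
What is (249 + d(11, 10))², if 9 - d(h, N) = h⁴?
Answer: 206870689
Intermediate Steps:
d(h, N) = 9 - h⁴
(249 + d(11, 10))² = (249 + (9 - 1*11⁴))² = (249 + (9 - 1*14641))² = (249 + (9 - 14641))² = (249 - 14632)² = (-14383)² = 206870689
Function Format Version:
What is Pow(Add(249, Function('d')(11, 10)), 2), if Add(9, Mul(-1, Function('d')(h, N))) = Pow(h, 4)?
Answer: 206870689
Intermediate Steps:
Function('d')(h, N) = Add(9, Mul(-1, Pow(h, 4)))
Pow(Add(249, Function('d')(11, 10)), 2) = Pow(Add(249, Add(9, Mul(-1, Pow(11, 4)))), 2) = Pow(Add(249, Add(9, Mul(-1, 14641))), 2) = Pow(Add(249, Add(9, -14641)), 2) = Pow(Add(249, -14632), 2) = Pow(-14383, 2) = 206870689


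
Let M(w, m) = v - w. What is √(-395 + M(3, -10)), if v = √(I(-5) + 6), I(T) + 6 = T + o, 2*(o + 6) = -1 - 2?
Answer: √(-1592 + 10*I*√2)/2 ≈ 0.088609 + 19.95*I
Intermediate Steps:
o = -15/2 (o = -6 + (-1 - 2)/2 = -6 + (½)*(-3) = -6 - 3/2 = -15/2 ≈ -7.5000)
I(T) = -27/2 + T (I(T) = -6 + (T - 15/2) = -6 + (-15/2 + T) = -27/2 + T)
v = 5*I*√2/2 (v = √((-27/2 - 5) + 6) = √(-37/2 + 6) = √(-25/2) = 5*I*√2/2 ≈ 3.5355*I)
M(w, m) = -w + 5*I*√2/2 (M(w, m) = 5*I*√2/2 - w = -w + 5*I*√2/2)
√(-395 + M(3, -10)) = √(-395 + (-1*3 + 5*I*√2/2)) = √(-395 + (-3 + 5*I*√2/2)) = √(-398 + 5*I*√2/2)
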